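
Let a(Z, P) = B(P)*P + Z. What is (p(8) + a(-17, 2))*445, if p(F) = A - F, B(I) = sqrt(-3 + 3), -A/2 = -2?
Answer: -9345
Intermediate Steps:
A = 4 (A = -2*(-2) = 4)
B(I) = 0 (B(I) = sqrt(0) = 0)
p(F) = 4 - F
a(Z, P) = Z (a(Z, P) = 0*P + Z = 0 + Z = Z)
(p(8) + a(-17, 2))*445 = ((4 - 1*8) - 17)*445 = ((4 - 8) - 17)*445 = (-4 - 17)*445 = -21*445 = -9345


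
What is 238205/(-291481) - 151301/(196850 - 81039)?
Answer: -71688126036/33756706091 ≈ -2.1237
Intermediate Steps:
238205/(-291481) - 151301/(196850 - 81039) = 238205*(-1/291481) - 151301/115811 = -238205/291481 - 151301*1/115811 = -238205/291481 - 151301/115811 = -71688126036/33756706091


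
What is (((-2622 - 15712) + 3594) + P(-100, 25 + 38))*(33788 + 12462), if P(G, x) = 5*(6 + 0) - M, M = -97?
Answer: -675851250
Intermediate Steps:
P(G, x) = 127 (P(G, x) = 5*(6 + 0) - 1*(-97) = 5*6 + 97 = 30 + 97 = 127)
(((-2622 - 15712) + 3594) + P(-100, 25 + 38))*(33788 + 12462) = (((-2622 - 15712) + 3594) + 127)*(33788 + 12462) = ((-18334 + 3594) + 127)*46250 = (-14740 + 127)*46250 = -14613*46250 = -675851250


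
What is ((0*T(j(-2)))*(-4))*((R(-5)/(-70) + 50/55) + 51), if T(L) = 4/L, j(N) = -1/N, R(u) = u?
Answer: 0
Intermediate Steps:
((0*T(j(-2)))*(-4))*((R(-5)/(-70) + 50/55) + 51) = ((0*(4/((-1/(-2)))))*(-4))*((-5/(-70) + 50/55) + 51) = ((0*(4/((-1*(-½)))))*(-4))*((-5*(-1/70) + 50*(1/55)) + 51) = ((0*(4/(½)))*(-4))*((1/14 + 10/11) + 51) = ((0*(4*2))*(-4))*(151/154 + 51) = ((0*8)*(-4))*(8005/154) = (0*(-4))*(8005/154) = 0*(8005/154) = 0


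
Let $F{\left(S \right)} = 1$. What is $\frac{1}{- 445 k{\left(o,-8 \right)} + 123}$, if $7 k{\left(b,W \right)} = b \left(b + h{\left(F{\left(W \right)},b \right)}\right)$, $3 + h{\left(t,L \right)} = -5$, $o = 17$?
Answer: $- \frac{7}{67224} \approx -0.00010413$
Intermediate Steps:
$h{\left(t,L \right)} = -8$ ($h{\left(t,L \right)} = -3 - 5 = -8$)
$k{\left(b,W \right)} = \frac{b \left(-8 + b\right)}{7}$ ($k{\left(b,W \right)} = \frac{b \left(b - 8\right)}{7} = \frac{b \left(-8 + b\right)}{7}$)
$\frac{1}{- 445 k{\left(o,-8 \right)} + 123} = \frac{1}{- 445 \cdot \frac{1}{7} \cdot 17 \left(-8 + 17\right) + 123} = \frac{1}{- 445 \cdot \frac{1}{7} \cdot 17 \cdot 9 + 123} = \frac{1}{\left(-445\right) \frac{153}{7} + 123} = \frac{1}{- \frac{68085}{7} + 123} = \frac{1}{- \frac{67224}{7}} = - \frac{7}{67224}$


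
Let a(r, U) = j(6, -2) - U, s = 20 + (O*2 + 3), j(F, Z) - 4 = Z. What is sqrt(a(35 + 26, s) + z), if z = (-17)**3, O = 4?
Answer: I*sqrt(4942) ≈ 70.299*I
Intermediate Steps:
j(F, Z) = 4 + Z
z = -4913
s = 31 (s = 20 + (4*2 + 3) = 20 + (8 + 3) = 20 + 11 = 31)
a(r, U) = 2 - U (a(r, U) = (4 - 2) - U = 2 - U)
sqrt(a(35 + 26, s) + z) = sqrt((2 - 1*31) - 4913) = sqrt((2 - 31) - 4913) = sqrt(-29 - 4913) = sqrt(-4942) = I*sqrt(4942)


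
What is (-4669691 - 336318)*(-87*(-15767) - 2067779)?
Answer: 3484432564450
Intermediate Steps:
(-4669691 - 336318)*(-87*(-15767) - 2067779) = -5006009*(1371729 - 2067779) = -5006009*(-696050) = 3484432564450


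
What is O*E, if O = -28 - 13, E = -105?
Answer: 4305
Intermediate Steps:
O = -41
O*E = -41*(-105) = 4305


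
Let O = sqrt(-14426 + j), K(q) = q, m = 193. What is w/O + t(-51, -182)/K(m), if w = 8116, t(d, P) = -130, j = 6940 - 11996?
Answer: -130/193 - 4058*I*sqrt(19482)/9741 ≈ -0.67358 - 58.147*I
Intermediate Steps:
j = -5056
O = I*sqrt(19482) (O = sqrt(-14426 - 5056) = sqrt(-19482) = I*sqrt(19482) ≈ 139.58*I)
w/O + t(-51, -182)/K(m) = 8116/((I*sqrt(19482))) - 130/193 = 8116*(-I*sqrt(19482)/19482) - 130*1/193 = -4058*I*sqrt(19482)/9741 - 130/193 = -130/193 - 4058*I*sqrt(19482)/9741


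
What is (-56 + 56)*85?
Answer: 0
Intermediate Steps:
(-56 + 56)*85 = 0*85 = 0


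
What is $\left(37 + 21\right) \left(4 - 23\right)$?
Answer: $-1102$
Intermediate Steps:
$\left(37 + 21\right) \left(4 - 23\right) = 58 \left(-19\right) = -1102$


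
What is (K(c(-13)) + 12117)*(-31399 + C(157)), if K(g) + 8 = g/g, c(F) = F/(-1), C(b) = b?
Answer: -378340620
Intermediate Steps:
c(F) = -F (c(F) = F*(-1) = -F)
K(g) = -7 (K(g) = -8 + g/g = -8 + 1 = -7)
(K(c(-13)) + 12117)*(-31399 + C(157)) = (-7 + 12117)*(-31399 + 157) = 12110*(-31242) = -378340620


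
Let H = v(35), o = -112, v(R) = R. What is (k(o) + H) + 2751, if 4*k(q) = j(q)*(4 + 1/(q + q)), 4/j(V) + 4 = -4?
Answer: 4991617/1792 ≈ 2785.5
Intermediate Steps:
H = 35
j(V) = -½ (j(V) = 4/(-4 - 4) = 4/(-8) = 4*(-⅛) = -½)
k(q) = -½ - 1/(16*q) (k(q) = (-(4 + 1/(q + q))/2)/4 = (-(4 + 1/(2*q))/2)/4 = (-2 - 1/(4*q))/4 = -½ - 1/(16*q))
(k(o) + H) + 2751 = ((1/16)*(-1 - 8*(-112))/(-112) + 35) + 2751 = ((1/16)*(-1/112)*(-1 + 896) + 35) + 2751 = ((1/16)*(-1/112)*895 + 35) + 2751 = (-895/1792 + 35) + 2751 = 61825/1792 + 2751 = 4991617/1792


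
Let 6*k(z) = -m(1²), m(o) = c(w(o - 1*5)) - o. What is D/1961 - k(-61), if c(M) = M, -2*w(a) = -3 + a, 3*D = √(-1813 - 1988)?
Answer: 5/12 + I*√3801/5883 ≈ 0.41667 + 0.01048*I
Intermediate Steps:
D = I*√3801/3 (D = √(-1813 - 1988)/3 = √(-3801)/3 = (I*√3801)/3 = I*√3801/3 ≈ 20.551*I)
w(a) = 3/2 - a/2 (w(a) = -(-3 + a)/2 = 3/2 - a/2)
m(o) = 4 - 3*o/2 (m(o) = (3/2 - (o - 1*5)/2) - o = (3/2 - (o - 5)/2) - o = (3/2 - (-5 + o)/2) - o = (3/2 + (5/2 - o/2)) - o = (4 - o/2) - o = 4 - 3*o/2)
k(z) = -5/12 (k(z) = (-(4 - 3/2*1²))/6 = (-(4 - 3/2*1))/6 = (-(4 - 3/2))/6 = (-1*5/2)/6 = (⅙)*(-5/2) = -5/12)
D/1961 - k(-61) = (I*√3801/3)/1961 - 1*(-5/12) = (I*√3801/3)*(1/1961) + 5/12 = I*√3801/5883 + 5/12 = 5/12 + I*√3801/5883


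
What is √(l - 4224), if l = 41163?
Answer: √36939 ≈ 192.20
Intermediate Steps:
√(l - 4224) = √(41163 - 4224) = √36939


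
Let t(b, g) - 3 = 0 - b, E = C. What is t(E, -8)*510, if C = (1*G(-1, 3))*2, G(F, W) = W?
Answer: -1530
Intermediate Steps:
C = 6 (C = (1*3)*2 = 3*2 = 6)
E = 6
t(b, g) = 3 - b (t(b, g) = 3 + (0 - b) = 3 - b)
t(E, -8)*510 = (3 - 1*6)*510 = (3 - 6)*510 = -3*510 = -1530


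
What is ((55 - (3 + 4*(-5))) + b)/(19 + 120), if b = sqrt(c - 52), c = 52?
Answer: 72/139 ≈ 0.51799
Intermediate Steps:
b = 0 (b = sqrt(52 - 52) = sqrt(0) = 0)
((55 - (3 + 4*(-5))) + b)/(19 + 120) = ((55 - (3 + 4*(-5))) + 0)/(19 + 120) = ((55 - (3 - 20)) + 0)/139 = ((55 - 1*(-17)) + 0)*(1/139) = ((55 + 17) + 0)*(1/139) = (72 + 0)*(1/139) = 72*(1/139) = 72/139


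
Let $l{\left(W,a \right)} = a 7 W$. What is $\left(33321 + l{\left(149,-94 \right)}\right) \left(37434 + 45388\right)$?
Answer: $-5360322662$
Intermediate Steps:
$l{\left(W,a \right)} = 7 W a$ ($l{\left(W,a \right)} = 7 a W = 7 W a$)
$\left(33321 + l{\left(149,-94 \right)}\right) \left(37434 + 45388\right) = \left(33321 + 7 \cdot 149 \left(-94\right)\right) \left(37434 + 45388\right) = \left(33321 - 98042\right) 82822 = \left(-64721\right) 82822 = -5360322662$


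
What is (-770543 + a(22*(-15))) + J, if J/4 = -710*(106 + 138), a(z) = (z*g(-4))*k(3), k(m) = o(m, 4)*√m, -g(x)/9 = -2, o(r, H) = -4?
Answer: -1463503 + 23760*√3 ≈ -1.4224e+6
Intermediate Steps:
g(x) = 18 (g(x) = -9*(-2) = 18)
k(m) = -4*√m
a(z) = -72*z*√3 (a(z) = (z*18)*(-4*√3) = (18*z)*(-4*√3) = -72*z*√3)
J = -692960 (J = 4*(-710*(106 + 138)) = 4*(-710*244) = 4*(-173240) = -692960)
(-770543 + a(22*(-15))) + J = (-770543 - 72*22*(-15)*√3) - 692960 = (-770543 - 72*(-330)*√3) - 692960 = (-770543 + 23760*√3) - 692960 = -1463503 + 23760*√3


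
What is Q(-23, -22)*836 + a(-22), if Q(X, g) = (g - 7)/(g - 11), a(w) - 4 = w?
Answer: 2150/3 ≈ 716.67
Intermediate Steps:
a(w) = 4 + w
Q(X, g) = (-7 + g)/(-11 + g)
Q(-23, -22)*836 + a(-22) = ((-7 - 22)/(-11 - 22))*836 + (4 - 22) = (-29/(-33))*836 - 18 = -1/33*(-29)*836 - 18 = (29/33)*836 - 18 = 2204/3 - 18 = 2150/3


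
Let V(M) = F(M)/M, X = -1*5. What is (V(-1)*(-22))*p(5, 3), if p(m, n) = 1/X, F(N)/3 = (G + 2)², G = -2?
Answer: 0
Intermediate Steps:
F(N) = 0 (F(N) = 3*(-2 + 2)² = 3*0² = 3*0 = 0)
X = -5
V(M) = 0 (V(M) = 0/M = 0)
p(m, n) = -⅕ (p(m, n) = 1/(-5) = -⅕)
(V(-1)*(-22))*p(5, 3) = (0*(-22))*(-⅕) = 0*(-⅕) = 0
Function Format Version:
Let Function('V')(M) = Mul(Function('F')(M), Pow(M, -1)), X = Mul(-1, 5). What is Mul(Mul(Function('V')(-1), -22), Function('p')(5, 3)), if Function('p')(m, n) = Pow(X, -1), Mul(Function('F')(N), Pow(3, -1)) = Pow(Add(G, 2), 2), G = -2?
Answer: 0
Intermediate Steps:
Function('F')(N) = 0 (Function('F')(N) = Mul(3, Pow(Add(-2, 2), 2)) = Mul(3, Pow(0, 2)) = Mul(3, 0) = 0)
X = -5
Function('V')(M) = 0 (Function('V')(M) = Mul(0, Pow(M, -1)) = 0)
Function('p')(m, n) = Rational(-1, 5) (Function('p')(m, n) = Pow(-5, -1) = Rational(-1, 5))
Mul(Mul(Function('V')(-1), -22), Function('p')(5, 3)) = Mul(Mul(0, -22), Rational(-1, 5)) = Mul(0, Rational(-1, 5)) = 0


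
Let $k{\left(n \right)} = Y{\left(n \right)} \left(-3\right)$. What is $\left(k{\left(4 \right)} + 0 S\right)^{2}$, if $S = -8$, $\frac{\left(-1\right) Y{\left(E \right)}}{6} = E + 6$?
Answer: $32400$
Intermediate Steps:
$Y{\left(E \right)} = -36 - 6 E$ ($Y{\left(E \right)} = - 6 \left(E + 6\right) = - 6 \left(6 + E\right) = -36 - 6 E$)
$k{\left(n \right)} = 108 + 18 n$ ($k{\left(n \right)} = \left(-36 - 6 n\right) \left(-3\right) = 108 + 18 n$)
$\left(k{\left(4 \right)} + 0 S\right)^{2} = \left(\left(108 + 18 \cdot 4\right) + 0 \left(-8\right)\right)^{2} = \left(\left(108 + 72\right) + 0\right)^{2} = \left(180 + 0\right)^{2} = 180^{2} = 32400$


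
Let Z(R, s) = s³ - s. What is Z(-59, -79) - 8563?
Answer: -501523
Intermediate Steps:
Z(-59, -79) - 8563 = ((-79)³ - 1*(-79)) - 8563 = (-493039 + 79) - 8563 = -492960 - 8563 = -501523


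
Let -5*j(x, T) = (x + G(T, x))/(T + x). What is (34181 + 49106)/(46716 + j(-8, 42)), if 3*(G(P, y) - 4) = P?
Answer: 1415879/794171 ≈ 1.7828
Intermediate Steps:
G(P, y) = 4 + P/3
j(x, T) = -(4 + x + T/3)/(5*(T + x)) (j(x, T) = -(x + (4 + T/3))/(5*(T + x)) = -(4 + x + T/3)/(5*(T + x)))
(34181 + 49106)/(46716 + j(-8, 42)) = (34181 + 49106)/(46716 + (-12 - 1*42 - 3*(-8))/(15*(42 - 8))) = 83287/(46716 + (1/15)*(-12 - 42 + 24)/34) = 83287/(46716 + (1/15)*(1/34)*(-30)) = 83287/(46716 - 1/17) = 83287/(794171/17) = 83287*(17/794171) = 1415879/794171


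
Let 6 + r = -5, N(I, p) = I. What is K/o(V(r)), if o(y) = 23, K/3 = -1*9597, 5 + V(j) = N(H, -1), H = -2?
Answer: -28791/23 ≈ -1251.8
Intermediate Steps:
r = -11 (r = -6 - 5 = -11)
V(j) = -7 (V(j) = -5 - 2 = -7)
K = -28791 (K = 3*(-1*9597) = 3*(-9597) = -28791)
K/o(V(r)) = -28791/23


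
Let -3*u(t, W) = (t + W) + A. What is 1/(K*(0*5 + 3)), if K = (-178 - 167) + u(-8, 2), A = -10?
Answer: -1/1019 ≈ -0.00098135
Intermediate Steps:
u(t, W) = 10/3 - W/3 - t/3 (u(t, W) = -((t + W) - 10)/3 = -((W + t) - 10)/3 = -(-10 + W + t)/3 = 10/3 - W/3 - t/3)
K = -1019/3 (K = (-178 - 167) + (10/3 - ⅓*2 - ⅓*(-8)) = -345 + (10/3 - ⅔ + 8/3) = -345 + 16/3 = -1019/3 ≈ -339.67)
1/(K*(0*5 + 3)) = 1/(-1019*(0*5 + 3)/3) = 1/(-1019*(0 + 3)/3) = 1/(-1019/3*3) = 1/(-1019) = -1/1019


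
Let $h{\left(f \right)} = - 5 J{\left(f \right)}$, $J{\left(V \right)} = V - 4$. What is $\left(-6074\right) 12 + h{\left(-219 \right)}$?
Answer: $-71773$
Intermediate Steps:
$J{\left(V \right)} = -4 + V$
$h{\left(f \right)} = 20 - 5 f$ ($h{\left(f \right)} = - 5 \left(-4 + f\right) = 20 - 5 f$)
$\left(-6074\right) 12 + h{\left(-219 \right)} = \left(-6074\right) 12 + \left(20 - -1095\right) = -72888 + \left(20 + 1095\right) = -72888 + 1115 = -71773$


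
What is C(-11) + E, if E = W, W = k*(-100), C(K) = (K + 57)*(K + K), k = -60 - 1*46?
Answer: 9588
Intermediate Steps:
k = -106 (k = -60 - 46 = -106)
C(K) = 2*K*(57 + K) (C(K) = (57 + K)*(2*K) = 2*K*(57 + K))
W = 10600 (W = -106*(-100) = 10600)
E = 10600
C(-11) + E = 2*(-11)*(57 - 11) + 10600 = 2*(-11)*46 + 10600 = -1012 + 10600 = 9588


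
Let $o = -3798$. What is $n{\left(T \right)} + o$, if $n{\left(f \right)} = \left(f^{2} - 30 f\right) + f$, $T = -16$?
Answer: $-3078$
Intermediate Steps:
$n{\left(f \right)} = f^{2} - 29 f$
$n{\left(T \right)} + o = - 16 \left(-29 - 16\right) - 3798 = \left(-16\right) \left(-45\right) - 3798 = 720 - 3798 = -3078$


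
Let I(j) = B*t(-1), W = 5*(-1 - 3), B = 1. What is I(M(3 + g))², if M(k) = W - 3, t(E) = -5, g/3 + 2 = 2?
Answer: 25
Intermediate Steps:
W = -20 (W = 5*(-4) = -20)
g = 0 (g = -6 + 3*2 = -6 + 6 = 0)
M(k) = -23 (M(k) = -20 - 3 = -23)
I(j) = -5 (I(j) = 1*(-5) = -5)
I(M(3 + g))² = (-5)² = 25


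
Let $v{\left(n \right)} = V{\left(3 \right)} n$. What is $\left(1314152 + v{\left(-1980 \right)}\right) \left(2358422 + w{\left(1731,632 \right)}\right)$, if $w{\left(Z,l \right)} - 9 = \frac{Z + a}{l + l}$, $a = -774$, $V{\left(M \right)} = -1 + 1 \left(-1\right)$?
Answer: $\frac{245585498819062}{79} \approx 3.1087 \cdot 10^{12}$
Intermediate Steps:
$V{\left(M \right)} = -2$ ($V{\left(M \right)} = -1 - 1 = -2$)
$w{\left(Z,l \right)} = 9 + \frac{-774 + Z}{2 l}$ ($w{\left(Z,l \right)} = 9 + \frac{Z - 774}{l + l} = 9 + \frac{-774 + Z}{2 l}$)
$v{\left(n \right)} = - 2 n$
$\left(1314152 + v{\left(-1980 \right)}\right) \left(2358422 + w{\left(1731,632 \right)}\right) = \left(1314152 - -3960\right) \left(2358422 + \frac{-774 + 1731 + 18 \cdot 632}{2 \cdot 632}\right) = \left(1314152 + 3960\right) \left(2358422 + \frac{1}{2} \cdot \frac{1}{632} \left(-774 + 1731 + 11376\right)\right) = 1318112 \left(2358422 + \frac{1}{2} \cdot \frac{1}{632} \cdot 12333\right) = 1318112 \left(2358422 + \frac{12333}{1264}\right) = 1318112 \cdot \frac{2981057741}{1264} = \frac{245585498819062}{79}$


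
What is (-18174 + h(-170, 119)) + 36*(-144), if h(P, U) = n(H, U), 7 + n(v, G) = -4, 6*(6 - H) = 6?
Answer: -23369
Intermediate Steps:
H = 5 (H = 6 - ⅙*6 = 6 - 1 = 5)
n(v, G) = -11 (n(v, G) = -7 - 4 = -11)
h(P, U) = -11
(-18174 + h(-170, 119)) + 36*(-144) = (-18174 - 11) + 36*(-144) = -18185 - 5184 = -23369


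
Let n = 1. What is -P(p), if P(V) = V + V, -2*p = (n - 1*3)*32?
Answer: -64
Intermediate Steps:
p = 32 (p = -(1 - 1*3)*32/2 = -(1 - 3)*32/2 = -(-1)*32 = -½*(-64) = 32)
P(V) = 2*V
-P(p) = -2*32 = -1*64 = -64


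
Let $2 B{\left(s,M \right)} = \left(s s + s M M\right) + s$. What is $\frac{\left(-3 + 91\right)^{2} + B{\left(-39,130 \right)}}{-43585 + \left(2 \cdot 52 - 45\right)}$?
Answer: $\frac{321065}{43526} \approx 7.3764$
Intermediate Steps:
$B{\left(s,M \right)} = \frac{s}{2} + \frac{s^{2}}{2} + \frac{s M^{2}}{2}$ ($B{\left(s,M \right)} = \frac{\left(s s + s M M\right) + s}{2} = \frac{\left(s^{2} + M s M\right) + s}{2} = \frac{\left(s^{2} + s M^{2}\right) + s}{2} = \frac{s + s^{2} + s M^{2}}{2} = \frac{s}{2} + \frac{s^{2}}{2} + \frac{s M^{2}}{2}$)
$\frac{\left(-3 + 91\right)^{2} + B{\left(-39,130 \right)}}{-43585 + \left(2 \cdot 52 - 45\right)} = \frac{\left(-3 + 91\right)^{2} + \frac{1}{2} \left(-39\right) \left(1 - 39 + 130^{2}\right)}{-43585 + \left(2 \cdot 52 - 45\right)} = \frac{88^{2} + \frac{1}{2} \left(-39\right) \left(1 - 39 + 16900\right)}{-43585 + \left(104 - 45\right)} = \frac{7744 + \frac{1}{2} \left(-39\right) 16862}{-43585 + 59} = \frac{7744 - 328809}{-43526} = \left(-321065\right) \left(- \frac{1}{43526}\right) = \frac{321065}{43526}$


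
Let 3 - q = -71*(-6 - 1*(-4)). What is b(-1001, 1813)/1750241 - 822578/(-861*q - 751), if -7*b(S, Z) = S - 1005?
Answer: -5038864809759/728534315768 ≈ -6.9164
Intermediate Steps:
b(S, Z) = 1005/7 - S/7 (b(S, Z) = -(S - 1005)/7 = -(-1005 + S)/7 = 1005/7 - S/7)
q = -139 (q = 3 - (-71)*(-6 - 1*(-4)) = 3 - (-71)*(-6 + 4) = 3 - (-71)*(-2) = 3 - 1*142 = 3 - 142 = -139)
b(-1001, 1813)/1750241 - 822578/(-861*q - 751) = (1005/7 - ⅐*(-1001))/1750241 - 822578/(-861*(-139) - 751) = (1005/7 + 143)*(1/1750241) - 822578/(119679 - 751) = (2006/7)*(1/1750241) - 822578/118928 = 2006/12251687 - 822578*1/118928 = 2006/12251687 - 411289/59464 = -5038864809759/728534315768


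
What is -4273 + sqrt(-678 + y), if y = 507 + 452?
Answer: -4273 + sqrt(281) ≈ -4256.2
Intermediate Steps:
y = 959
-4273 + sqrt(-678 + y) = -4273 + sqrt(-678 + 959) = -4273 + sqrt(281)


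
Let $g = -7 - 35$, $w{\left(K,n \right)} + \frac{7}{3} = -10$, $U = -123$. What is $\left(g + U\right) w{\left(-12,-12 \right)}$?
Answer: $2035$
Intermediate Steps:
$w{\left(K,n \right)} = - \frac{37}{3}$ ($w{\left(K,n \right)} = - \frac{7}{3} - 10 = - \frac{37}{3}$)
$g = -42$ ($g = -7 - 35 = -42$)
$\left(g + U\right) w{\left(-12,-12 \right)} = \left(-42 - 123\right) \left(- \frac{37}{3}\right) = \left(-165\right) \left(- \frac{37}{3}\right) = 2035$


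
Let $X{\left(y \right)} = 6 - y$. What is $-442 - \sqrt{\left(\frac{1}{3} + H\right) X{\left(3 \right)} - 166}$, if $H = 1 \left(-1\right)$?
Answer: $-442 - 2 i \sqrt{42} \approx -442.0 - 12.961 i$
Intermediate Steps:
$H = -1$
$-442 - \sqrt{\left(\frac{1}{3} + H\right) X{\left(3 \right)} - 166} = -442 - \sqrt{\left(\frac{1}{3} - 1\right) \left(6 - 3\right) - 166} = -442 - \sqrt{\left(- \frac{2}{3}\right) 3 - 166} = -442 - \sqrt{-2 - 166} = -442 - \sqrt{-168} = -442 - 2 i \sqrt{42}$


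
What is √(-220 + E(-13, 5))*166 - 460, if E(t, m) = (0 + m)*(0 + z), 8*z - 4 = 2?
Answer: -460 + 83*I*√865 ≈ -460.0 + 2441.1*I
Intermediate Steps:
z = ¾ (z = ½ + (⅛)*2 = ½ + ¼ = ¾ ≈ 0.75000)
E(t, m) = 3*m/4 (E(t, m) = (0 + m)*(0 + ¾) = m*(¾) = 3*m/4)
√(-220 + E(-13, 5))*166 - 460 = √(-220 + (¾)*5)*166 - 460 = √(-220 + 15/4)*166 - 460 = √(-865/4)*166 - 460 = (I*√865/2)*166 - 460 = 83*I*√865 - 460 = -460 + 83*I*√865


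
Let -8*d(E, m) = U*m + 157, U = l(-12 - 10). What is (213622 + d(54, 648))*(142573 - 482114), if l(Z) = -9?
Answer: -582194315191/8 ≈ -7.2774e+10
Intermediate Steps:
U = -9
d(E, m) = -157/8 + 9*m/8 (d(E, m) = -(-9*m + 157)/8 = -(157 - 9*m)/8 = -157/8 + 9*m/8)
(213622 + d(54, 648))*(142573 - 482114) = (213622 + (-157/8 + (9/8)*648))*(142573 - 482114) = (213622 + (-157/8 + 729))*(-339541) = (213622 + 5675/8)*(-339541) = (1714651/8)*(-339541) = -582194315191/8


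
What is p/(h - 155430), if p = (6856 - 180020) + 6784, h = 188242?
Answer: -41595/8203 ≈ -5.0707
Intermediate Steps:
p = -166380 (p = -173164 + 6784 = -166380)
p/(h - 155430) = -166380/(188242 - 155430) = -166380/32812 = -166380*1/32812 = -41595/8203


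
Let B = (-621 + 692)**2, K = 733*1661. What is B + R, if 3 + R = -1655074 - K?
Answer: -2867549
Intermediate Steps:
K = 1217513
B = 5041 (B = 71**2 = 5041)
R = -2872590 (R = -3 + (-1655074 - 1*1217513) = -3 + (-1655074 - 1217513) = -3 - 2872587 = -2872590)
B + R = 5041 - 2872590 = -2867549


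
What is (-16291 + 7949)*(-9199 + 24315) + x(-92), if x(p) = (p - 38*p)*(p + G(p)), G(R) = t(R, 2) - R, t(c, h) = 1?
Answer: -126094268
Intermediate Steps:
G(R) = 1 - R
x(p) = -37*p (x(p) = (p - 38*p)*(p + (1 - p)) = -37*p*1 = -37*p)
(-16291 + 7949)*(-9199 + 24315) + x(-92) = (-16291 + 7949)*(-9199 + 24315) - 37*(-92) = -8342*15116 + 3404 = -126097672 + 3404 = -126094268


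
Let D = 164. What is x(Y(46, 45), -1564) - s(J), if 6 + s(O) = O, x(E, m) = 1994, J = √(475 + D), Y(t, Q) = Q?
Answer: 2000 - 3*√71 ≈ 1974.7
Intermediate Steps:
J = 3*√71 (J = √(475 + 164) = √639 = 3*√71 ≈ 25.278)
s(O) = -6 + O
x(Y(46, 45), -1564) - s(J) = 1994 - (-6 + 3*√71) = 1994 + (6 - 3*√71) = 2000 - 3*√71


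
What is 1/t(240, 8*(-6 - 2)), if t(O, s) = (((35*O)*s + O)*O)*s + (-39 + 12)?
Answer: 1/8253849573 ≈ 1.2116e-10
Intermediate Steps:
t(O, s) = -27 + O*s*(O + 35*O*s) (t(O, s) = ((35*O*s + O)*O)*s - 27 = ((O + 35*O*s)*O)*s - 27 = (O*(O + 35*O*s))*s - 27 = O*s*(O + 35*O*s) - 27 = -27 + O*s*(O + 35*O*s))
1/t(240, 8*(-6 - 2)) = 1/(-27 + (8*(-6 - 2))*240**2 + 35*240**2*(8*(-6 - 2))**2) = 1/(-27 + (8*(-8))*57600 + 35*57600*(8*(-8))**2) = 1/(-27 - 64*57600 + 35*57600*(-64)**2) = 1/(-27 - 3686400 + 35*57600*4096) = 1/(-27 - 3686400 + 8257536000) = 1/8253849573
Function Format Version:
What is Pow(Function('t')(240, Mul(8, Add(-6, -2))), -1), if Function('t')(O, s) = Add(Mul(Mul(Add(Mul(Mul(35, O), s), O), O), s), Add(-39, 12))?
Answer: Rational(1, 8253849573) ≈ 1.2116e-10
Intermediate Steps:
Function('t')(O, s) = Add(-27, Mul(O, s, Add(O, Mul(35, O, s)))) (Function('t')(O, s) = Add(Mul(Mul(Add(Mul(35, O, s), O), O), s), -27) = Add(Mul(Mul(Add(O, Mul(35, O, s)), O), s), -27) = Add(Mul(Mul(O, Add(O, Mul(35, O, s))), s), -27) = Add(Mul(O, s, Add(O, Mul(35, O, s))), -27) = Add(-27, Mul(O, s, Add(O, Mul(35, O, s)))))
Pow(Function('t')(240, Mul(8, Add(-6, -2))), -1) = Pow(Add(-27, Mul(Mul(8, Add(-6, -2)), Pow(240, 2)), Mul(35, Pow(240, 2), Pow(Mul(8, Add(-6, -2)), 2))), -1) = Pow(Add(-27, Mul(Mul(8, -8), 57600), Mul(35, 57600, Pow(Mul(8, -8), 2))), -1) = Pow(Add(-27, Mul(-64, 57600), Mul(35, 57600, Pow(-64, 2))), -1) = Pow(Add(-27, -3686400, Mul(35, 57600, 4096)), -1) = Pow(Add(-27, -3686400, 8257536000), -1) = Pow(8253849573, -1) = Rational(1, 8253849573)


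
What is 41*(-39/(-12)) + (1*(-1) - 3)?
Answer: 517/4 ≈ 129.25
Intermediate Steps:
41*(-39/(-12)) + (1*(-1) - 3) = 41*(-39*(-1/12)) + (-1 - 3) = 41*(13/4) - 4 = 533/4 - 4 = 517/4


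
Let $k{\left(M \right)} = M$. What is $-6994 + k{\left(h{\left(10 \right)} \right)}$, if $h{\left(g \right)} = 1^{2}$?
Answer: $-6993$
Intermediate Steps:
$h{\left(g \right)} = 1$
$-6994 + k{\left(h{\left(10 \right)} \right)} = -6994 + 1 = -6993$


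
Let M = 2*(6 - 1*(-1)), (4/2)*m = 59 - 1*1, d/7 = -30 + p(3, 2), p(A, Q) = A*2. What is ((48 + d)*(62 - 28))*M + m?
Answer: -57091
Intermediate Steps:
p(A, Q) = 2*A
d = -168 (d = 7*(-30 + 2*3) = 7*(-30 + 6) = 7*(-24) = -168)
m = 29 (m = (59 - 1*1)/2 = (59 - 1)/2 = (½)*58 = 29)
M = 14 (M = 2*(6 + 1) = 2*7 = 14)
((48 + d)*(62 - 28))*M + m = ((48 - 168)*(62 - 28))*14 + 29 = -120*34*14 + 29 = -4080*14 + 29 = -57120 + 29 = -57091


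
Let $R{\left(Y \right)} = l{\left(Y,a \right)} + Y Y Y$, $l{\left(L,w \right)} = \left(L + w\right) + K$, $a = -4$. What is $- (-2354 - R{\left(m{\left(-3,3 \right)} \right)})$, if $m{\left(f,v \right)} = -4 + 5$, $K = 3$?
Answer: $2355$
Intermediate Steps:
$l{\left(L,w \right)} = 3 + L + w$ ($l{\left(L,w \right)} = \left(L + w\right) + 3 = 3 + L + w$)
$m{\left(f,v \right)} = 1$
$R{\left(Y \right)} = -1 + Y + Y^{3}$ ($R{\left(Y \right)} = \left(3 + Y - 4\right) + Y Y Y = \left(-1 + Y\right) + Y^{2} Y = \left(-1 + Y\right) + Y^{3} = -1 + Y + Y^{3}$)
$- (-2354 - R{\left(m{\left(-3,3 \right)} \right)}) = - (-2354 - \left(-1 + 1 + 1^{3}\right)) = - (-2354 - \left(-1 + 1 + 1\right)) = - (-2354 - 1) = \left(-1\right) \left(-2355\right) = 2355$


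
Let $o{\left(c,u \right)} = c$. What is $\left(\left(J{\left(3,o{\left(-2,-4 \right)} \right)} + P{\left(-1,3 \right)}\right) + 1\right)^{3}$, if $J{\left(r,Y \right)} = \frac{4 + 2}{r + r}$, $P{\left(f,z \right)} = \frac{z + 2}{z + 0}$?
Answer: $\frac{1331}{27} \approx 49.296$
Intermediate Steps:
$P{\left(f,z \right)} = \frac{2 + z}{z}$
$J{\left(r,Y \right)} = \frac{3}{r}$ ($J{\left(r,Y \right)} = \frac{6}{2 r} = 6 \frac{1}{2 r} = \frac{3}{r}$)
$\left(\left(J{\left(3,o{\left(-2,-4 \right)} \right)} + P{\left(-1,3 \right)}\right) + 1\right)^{3} = \left(\left(\frac{3}{3} + \frac{2 + 3}{3}\right) + 1\right)^{3} = \left(\left(3 \cdot \frac{1}{3} + \frac{1}{3} \cdot 5\right) + 1\right)^{3} = \left(\left(1 + \frac{5}{3}\right) + 1\right)^{3} = \left(\frac{8}{3} + 1\right)^{3} = \left(\frac{11}{3}\right)^{3} = \frac{1331}{27}$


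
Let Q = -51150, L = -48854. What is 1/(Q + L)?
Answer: -1/100004 ≈ -9.9996e-6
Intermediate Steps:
1/(Q + L) = 1/(-51150 - 48854) = 1/(-100004) = -1/100004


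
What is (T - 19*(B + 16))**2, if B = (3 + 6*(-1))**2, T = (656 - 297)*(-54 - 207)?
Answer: 8868742276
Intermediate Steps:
T = -93699 (T = 359*(-261) = -93699)
B = 9 (B = (3 - 6)**2 = (-3)**2 = 9)
(T - 19*(B + 16))**2 = (-93699 - 19*(9 + 16))**2 = (-93699 - 19*25)**2 = (-93699 - 475)**2 = (-94174)**2 = 8868742276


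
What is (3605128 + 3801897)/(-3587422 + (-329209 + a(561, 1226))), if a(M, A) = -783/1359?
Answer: -1118460775/591411368 ≈ -1.8912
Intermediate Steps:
a(M, A) = -87/151 (a(M, A) = -783*1/1359 = -87/151)
(3605128 + 3801897)/(-3587422 + (-329209 + a(561, 1226))) = (3605128 + 3801897)/(-3587422 + (-329209 - 87/151)) = 7407025/(-3587422 - 49710646/151) = 7407025/(-591411368/151) = 7407025*(-151/591411368) = -1118460775/591411368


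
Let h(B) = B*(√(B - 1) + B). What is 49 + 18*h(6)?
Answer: 697 + 108*√5 ≈ 938.50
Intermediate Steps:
h(B) = B*(B + √(-1 + B)) (h(B) = B*(√(-1 + B) + B) = B*(B + √(-1 + B)))
49 + 18*h(6) = 49 + 18*(6*(6 + √(-1 + 6))) = 49 + 18*(6*(6 + √5)) = 49 + 18*(36 + 6*√5) = 49 + (648 + 108*√5) = 697 + 108*√5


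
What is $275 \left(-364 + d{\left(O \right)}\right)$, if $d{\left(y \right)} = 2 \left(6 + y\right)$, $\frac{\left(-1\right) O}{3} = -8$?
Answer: $-83600$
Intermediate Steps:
$O = 24$ ($O = \left(-3\right) \left(-8\right) = 24$)
$d{\left(y \right)} = 12 + 2 y$
$275 \left(-364 + d{\left(O \right)}\right) = 275 \left(-364 + \left(12 + 2 \cdot 24\right)\right) = 275 \left(-364 + \left(12 + 48\right)\right) = 275 \left(-364 + 60\right) = 275 \left(-304\right) = -83600$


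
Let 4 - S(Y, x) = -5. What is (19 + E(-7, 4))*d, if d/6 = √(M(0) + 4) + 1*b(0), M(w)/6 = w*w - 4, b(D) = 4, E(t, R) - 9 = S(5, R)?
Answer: 888 + 444*I*√5 ≈ 888.0 + 992.81*I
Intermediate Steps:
S(Y, x) = 9 (S(Y, x) = 4 - 1*(-5) = 4 + 5 = 9)
E(t, R) = 18 (E(t, R) = 9 + 9 = 18)
M(w) = -24 + 6*w² (M(w) = 6*(w*w - 4) = 6*(w² - 4) = 6*(-4 + w²) = -24 + 6*w²)
d = 24 + 12*I*√5 (d = 6*(√((-24 + 6*0²) + 4) + 1*4) = 6*(√((-24 + 6*0) + 4) + 4) = 6*(√((-24 + 0) + 4) + 4) = 6*(√(-24 + 4) + 4) = 6*(√(-20) + 4) = 6*(2*I*√5 + 4) = 6*(4 + 2*I*√5) = 24 + 12*I*√5 ≈ 24.0 + 26.833*I)
(19 + E(-7, 4))*d = (19 + 18)*(24 + 12*I*√5) = 37*(24 + 12*I*√5) = 888 + 444*I*√5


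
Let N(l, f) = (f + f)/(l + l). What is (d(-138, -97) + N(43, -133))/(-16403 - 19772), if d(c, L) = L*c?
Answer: -115093/311105 ≈ -0.36995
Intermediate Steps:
N(l, f) = f/l (N(l, f) = (2*f)/((2*l)) = (2*f)*(1/(2*l)) = f/l)
(d(-138, -97) + N(43, -133))/(-16403 - 19772) = (-97*(-138) - 133/43)/(-16403 - 19772) = (13386 - 133*1/43)/(-36175) = (13386 - 133/43)*(-1/36175) = (575465/43)*(-1/36175) = -115093/311105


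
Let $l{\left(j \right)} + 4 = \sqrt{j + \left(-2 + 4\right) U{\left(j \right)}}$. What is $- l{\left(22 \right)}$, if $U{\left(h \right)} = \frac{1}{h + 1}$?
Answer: $4 - \frac{2 \sqrt{2921}}{23} \approx -0.69968$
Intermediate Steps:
$U{\left(h \right)} = \frac{1}{1 + h}$
$l{\left(j \right)} = -4 + \sqrt{j + \frac{2}{1 + j}}$ ($l{\left(j \right)} = -4 + \sqrt{j + \frac{-2 + 4}{1 + j}} = -4 + \sqrt{j + \frac{2}{1 + j}}$)
$- l{\left(22 \right)} = - (-4 + \sqrt{\frac{2 + 22 \left(1 + 22\right)}{1 + 22}}) = - (-4 + \sqrt{\frac{2 + 22 \cdot 23}{23}}) = - (-4 + \sqrt{\frac{2 + 506}{23}}) = - (-4 + \sqrt{\frac{1}{23} \cdot 508}) = - (-4 + \sqrt{\frac{508}{23}}) = - (-4 + \frac{2 \sqrt{2921}}{23}) = 4 - \frac{2 \sqrt{2921}}{23}$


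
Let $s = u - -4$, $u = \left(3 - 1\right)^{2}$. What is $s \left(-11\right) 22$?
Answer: $-1936$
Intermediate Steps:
$u = 4$ ($u = 2^{2} = 4$)
$s = 8$ ($s = 4 - -4 = 4 + 4 = 8$)
$s \left(-11\right) 22 = 8 \left(-11\right) 22 = \left(-88\right) 22 = -1936$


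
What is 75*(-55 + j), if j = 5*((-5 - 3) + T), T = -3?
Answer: -8250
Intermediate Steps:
j = -55 (j = 5*((-5 - 3) - 3) = 5*(-8 - 3) = 5*(-11) = -55)
75*(-55 + j) = 75*(-55 - 55) = 75*(-110) = -8250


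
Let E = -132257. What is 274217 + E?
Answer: 141960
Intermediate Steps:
274217 + E = 274217 - 132257 = 141960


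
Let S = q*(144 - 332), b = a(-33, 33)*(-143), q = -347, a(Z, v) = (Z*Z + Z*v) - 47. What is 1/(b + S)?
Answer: 1/71957 ≈ 1.3897e-5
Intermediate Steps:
a(Z, v) = -47 + Z² + Z*v (a(Z, v) = (Z² + Z*v) - 47 = -47 + Z² + Z*v)
b = 6721 (b = (-47 + (-33)² - 33*33)*(-143) = (-47 + 1089 - 1089)*(-143) = -47*(-143) = 6721)
S = 65236 (S = -347*(144 - 332) = -347*(-188) = 65236)
1/(b + S) = 1/(6721 + 65236) = 1/71957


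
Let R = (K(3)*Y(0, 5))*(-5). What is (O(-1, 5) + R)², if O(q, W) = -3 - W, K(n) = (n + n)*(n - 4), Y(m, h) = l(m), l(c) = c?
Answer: 64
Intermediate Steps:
Y(m, h) = m
K(n) = 2*n*(-4 + n) (K(n) = (2*n)*(-4 + n) = 2*n*(-4 + n))
R = 0 (R = ((2*3*(-4 + 3))*0)*(-5) = ((2*3*(-1))*0)*(-5) = -6*0*(-5) = 0*(-5) = 0)
(O(-1, 5) + R)² = ((-3 - 1*5) + 0)² = ((-3 - 5) + 0)² = (-8 + 0)² = (-8)² = 64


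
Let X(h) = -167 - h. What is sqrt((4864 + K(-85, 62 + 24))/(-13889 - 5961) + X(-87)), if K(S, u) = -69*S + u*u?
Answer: I*sqrt(51010530)/794 ≈ 8.9952*I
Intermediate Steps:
K(S, u) = u**2 - 69*S (K(S, u) = -69*S + u**2 = u**2 - 69*S)
sqrt((4864 + K(-85, 62 + 24))/(-13889 - 5961) + X(-87)) = sqrt((4864 + ((62 + 24)**2 - 69*(-85)))/(-13889 - 5961) + (-167 - 1*(-87))) = sqrt((4864 + (86**2 + 5865))/(-19850) + (-167 + 87)) = sqrt((4864 + (7396 + 5865))*(-1/19850) - 80) = sqrt((4864 + 13261)*(-1/19850) - 80) = sqrt(18125*(-1/19850) - 80) = sqrt(-725/794 - 80) = sqrt(-64245/794) = I*sqrt(51010530)/794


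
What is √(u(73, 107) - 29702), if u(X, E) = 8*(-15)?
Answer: I*√29822 ≈ 172.69*I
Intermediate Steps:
u(X, E) = -120
√(u(73, 107) - 29702) = √(-120 - 29702) = √(-29822) = I*√29822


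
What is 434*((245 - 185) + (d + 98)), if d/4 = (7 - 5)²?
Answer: 75516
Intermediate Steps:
d = 16 (d = 4*(7 - 5)² = 4*2² = 4*4 = 16)
434*((245 - 185) + (d + 98)) = 434*((245 - 185) + (16 + 98)) = 434*(60 + 114) = 434*174 = 75516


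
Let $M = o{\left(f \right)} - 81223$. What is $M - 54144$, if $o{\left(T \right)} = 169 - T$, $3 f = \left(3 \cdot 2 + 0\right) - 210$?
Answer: $-135130$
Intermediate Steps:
$f = -68$ ($f = \frac{\left(3 \cdot 2 + 0\right) - 210}{3} = \frac{\left(6 + 0\right) - 210}{3} = \frac{6 - 210}{3} = \frac{1}{3} \left(-204\right) = -68$)
$M = -80986$ ($M = \left(169 - -68\right) - 81223 = \left(169 + 68\right) - 81223 = 237 - 81223 = -80986$)
$M - 54144 = -80986 - 54144 = -135130$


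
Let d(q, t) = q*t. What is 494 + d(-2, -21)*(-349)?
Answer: -14164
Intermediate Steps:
494 + d(-2, -21)*(-349) = 494 - 2*(-21)*(-349) = 494 + 42*(-349) = 494 - 14658 = -14164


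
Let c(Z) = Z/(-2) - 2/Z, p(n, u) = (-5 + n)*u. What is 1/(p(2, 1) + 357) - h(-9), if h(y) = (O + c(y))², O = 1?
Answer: -625877/19116 ≈ -32.741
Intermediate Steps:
p(n, u) = u*(-5 + n)
c(Z) = -2/Z - Z/2 (c(Z) = Z*(-½) - 2/Z = -Z/2 - 2/Z = -2/Z - Z/2)
h(y) = (1 - 2/y - y/2)² (h(y) = (1 + (-2/y - y/2))² = (1 - 2/y - y/2)²)
1/(p(2, 1) + 357) - h(-9) = 1/(1*(-5 + 2) + 357) - (4 - 9*(-2 - 9))²/(4*(-9)²) = 1/(1*(-3) + 357) - (4 - 9*(-11))²/(4*81) = 1/(-3 + 357) - (4 + 99)²/(4*81) = 1/354 - 103²/(4*81) = 1/354 - 10609/(4*81) = 1/354 - 1*10609/324 = 1/354 - 10609/324 = -625877/19116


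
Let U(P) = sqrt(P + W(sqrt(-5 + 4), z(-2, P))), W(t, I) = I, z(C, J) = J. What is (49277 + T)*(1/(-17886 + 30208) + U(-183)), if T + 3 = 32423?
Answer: 81697/12322 + 81697*I*sqrt(366) ≈ 6.6302 + 1.563e+6*I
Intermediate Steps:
T = 32420 (T = -3 + 32423 = 32420)
U(P) = sqrt(2)*sqrt(P) (U(P) = sqrt(P + P) = sqrt(2*P) = sqrt(2)*sqrt(P))
(49277 + T)*(1/(-17886 + 30208) + U(-183)) = (49277 + 32420)*(1/(-17886 + 30208) + sqrt(2)*sqrt(-183)) = 81697*(1/12322 + sqrt(2)*(I*sqrt(183))) = 81697*(1/12322 + I*sqrt(366)) = 81697/12322 + 81697*I*sqrt(366)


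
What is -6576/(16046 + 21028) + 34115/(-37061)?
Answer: -251415441/228999919 ≈ -1.0979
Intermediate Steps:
-6576/(16046 + 21028) + 34115/(-37061) = -6576/37074 + 34115*(-1/37061) = -6576*1/37074 - 34115/37061 = -1096/6179 - 34115/37061 = -251415441/228999919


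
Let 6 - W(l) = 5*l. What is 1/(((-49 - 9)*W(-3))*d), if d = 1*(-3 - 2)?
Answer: 1/6090 ≈ 0.00016420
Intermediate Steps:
W(l) = 6 - 5*l
d = -5 (d = 1*(-5) = -5)
1/(((-49 - 9)*W(-3))*d) = 1/(((-49 - 9)*(6 - 5*(-3)))*(-5)) = 1/(-58*(6 + 15)*(-5)) = 1/(-58*21*(-5)) = 1/(-1218*(-5)) = 1/6090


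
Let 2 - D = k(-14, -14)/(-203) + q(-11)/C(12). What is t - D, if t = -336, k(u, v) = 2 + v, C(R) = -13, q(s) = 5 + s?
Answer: -890608/2639 ≈ -337.48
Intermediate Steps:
D = 3904/2639 (D = 2 - ((2 - 14)/(-203) + (5 - 11)/(-13)) = 2 - (-12*(-1/203) - 6*(-1/13)) = 2 - (12/203 + 6/13) = 2 - 1*1374/2639 = 2 - 1374/2639 = 3904/2639 ≈ 1.4793)
t - D = -336 - 1*3904/2639 = -336 - 3904/2639 = -890608/2639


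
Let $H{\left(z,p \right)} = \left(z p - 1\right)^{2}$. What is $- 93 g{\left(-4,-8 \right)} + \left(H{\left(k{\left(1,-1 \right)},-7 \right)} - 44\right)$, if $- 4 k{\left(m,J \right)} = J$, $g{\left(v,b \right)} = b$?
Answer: $\frac{11321}{16} \approx 707.56$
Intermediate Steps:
$k{\left(m,J \right)} = - \frac{J}{4}$
$H{\left(z,p \right)} = \left(-1 + p z\right)^{2}$ ($H{\left(z,p \right)} = \left(p z - 1\right)^{2} = \left(-1 + p z\right)^{2}$)
$- 93 g{\left(-4,-8 \right)} + \left(H{\left(k{\left(1,-1 \right)},-7 \right)} - 44\right) = \left(-93\right) \left(-8\right) - \left(44 - \left(-1 - 7 \left(\left(- \frac{1}{4}\right) \left(-1\right)\right)\right)^{2}\right) = 744 - \left(44 - \left(-1 - \frac{7}{4}\right)^{2}\right) = 744 - \left(44 - \left(- \frac{11}{4}\right)^{2}\right) = 744 + \left(\frac{121}{16} - 44\right) = 744 - \frac{583}{16} = \frac{11321}{16}$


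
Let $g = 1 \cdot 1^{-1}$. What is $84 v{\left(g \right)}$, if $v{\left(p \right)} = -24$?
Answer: $-2016$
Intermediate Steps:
$g = 1$ ($g = 1 \cdot 1 = 1$)
$84 v{\left(g \right)} = 84 \left(-24\right) = -2016$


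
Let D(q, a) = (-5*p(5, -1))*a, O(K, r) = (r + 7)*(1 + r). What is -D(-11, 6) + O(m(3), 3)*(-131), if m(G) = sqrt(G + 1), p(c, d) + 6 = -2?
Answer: -5480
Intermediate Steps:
p(c, d) = -8 (p(c, d) = -6 - 2 = -8)
m(G) = sqrt(1 + G)
O(K, r) = (1 + r)*(7 + r) (O(K, r) = (7 + r)*(1 + r) = (1 + r)*(7 + r))
D(q, a) = 40*a (D(q, a) = (-5*(-8))*a = 40*a)
-D(-11, 6) + O(m(3), 3)*(-131) = -40*6 + (7 + 3**2 + 8*3)*(-131) = -1*240 + (7 + 9 + 24)*(-131) = -240 + 40*(-131) = -240 - 5240 = -5480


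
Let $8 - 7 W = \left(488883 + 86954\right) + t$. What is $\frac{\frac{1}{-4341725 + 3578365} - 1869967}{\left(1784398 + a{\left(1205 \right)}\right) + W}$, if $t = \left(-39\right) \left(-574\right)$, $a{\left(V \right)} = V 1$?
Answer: $- \frac{9992206063847}{9084751940160} \approx -1.0999$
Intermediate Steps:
$a{\left(V \right)} = V$
$t = 22386$
$W = - \frac{598215}{7}$ ($W = \frac{8}{7} - \frac{\left(488883 + 86954\right) + 22386}{7} = \frac{8}{7} - \frac{575837 + 22386}{7} = \frac{8}{7} - \frac{598223}{7} = - \frac{598215}{7} \approx -85459.0$)
$\frac{\frac{1}{-4341725 + 3578365} - 1869967}{\left(1784398 + a{\left(1205 \right)}\right) + W} = \frac{\frac{1}{-4341725 + 3578365} - 1869967}{\left(1784398 + 1205\right) - \frac{598215}{7}} = \frac{\frac{1}{-763360} - 1869967}{1785603 - \frac{598215}{7}} = \frac{- \frac{1}{763360} - 1869967}{\frac{11901006}{7}} = \left(- \frac{1427458009121}{763360}\right) \frac{7}{11901006} = - \frac{9992206063847}{9084751940160}$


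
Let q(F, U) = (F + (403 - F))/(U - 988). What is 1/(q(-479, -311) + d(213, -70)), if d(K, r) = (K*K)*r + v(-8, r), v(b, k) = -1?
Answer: -1299/4125404872 ≈ -3.1488e-7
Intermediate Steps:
d(K, r) = -1 + r*K² (d(K, r) = (K*K)*r - 1 = K²*r - 1 = r*K² - 1 = -1 + r*K²)
q(F, U) = 403/(-988 + U)
1/(q(-479, -311) + d(213, -70)) = 1/(403/(-988 - 311) + (-1 - 70*213²)) = 1/(403/(-1299) + (-1 - 70*45369)) = 1/(403*(-1/1299) + (-1 - 3175830)) = 1/(-403/1299 - 3175831) = 1/(-4125404872/1299) = -1299/4125404872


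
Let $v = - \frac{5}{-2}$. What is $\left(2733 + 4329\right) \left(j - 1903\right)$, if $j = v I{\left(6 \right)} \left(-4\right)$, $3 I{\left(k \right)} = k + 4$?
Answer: $-13674386$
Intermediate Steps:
$v = \frac{5}{2}$ ($v = \left(-5\right) \left(- \frac{1}{2}\right) = \frac{5}{2} \approx 2.5$)
$I{\left(k \right)} = \frac{4}{3} + \frac{k}{3}$ ($I{\left(k \right)} = \frac{k + 4}{3} = \frac{4 + k}{3} = \frac{4}{3} + \frac{k}{3}$)
$j = - \frac{100}{3}$ ($j = \frac{5 \left(\frac{4}{3} + \frac{1}{3} \cdot 6\right)}{2} \left(-4\right) = \frac{5 \left(\frac{4}{3} + 2\right)}{2} \left(-4\right) = \frac{5}{2} \cdot \frac{10}{3} \left(-4\right) = \frac{25}{3} \left(-4\right) = - \frac{100}{3} \approx -33.333$)
$\left(2733 + 4329\right) \left(j - 1903\right) = \left(2733 + 4329\right) \left(- \frac{100}{3} - 1903\right) = 7062 \left(- \frac{5809}{3}\right) = -13674386$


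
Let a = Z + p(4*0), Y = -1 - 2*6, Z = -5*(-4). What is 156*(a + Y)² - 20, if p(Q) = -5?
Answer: 604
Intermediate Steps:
Z = 20
Y = -13 (Y = -1 - 12 = -13)
a = 15 (a = 20 - 5 = 15)
156*(a + Y)² - 20 = 156*(15 - 13)² - 20 = 156*2² - 20 = 156*4 - 20 = 624 - 20 = 604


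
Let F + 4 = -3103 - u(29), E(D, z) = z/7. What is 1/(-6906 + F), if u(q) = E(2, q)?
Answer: -7/70120 ≈ -9.9829e-5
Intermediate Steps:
E(D, z) = z/7 (E(D, z) = z*(⅐) = z/7)
u(q) = q/7
F = -21778/7 (F = -4 + (-3103 - 29/7) = -4 - 21750/7 = -21778/7 ≈ -3111.1)
1/(-6906 + F) = 1/(-6906 - 21778/7) = 1/(-70120/7) = -7/70120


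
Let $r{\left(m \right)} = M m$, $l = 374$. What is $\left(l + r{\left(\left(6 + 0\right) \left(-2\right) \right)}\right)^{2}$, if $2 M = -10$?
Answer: $188356$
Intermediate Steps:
$M = -5$ ($M = \frac{1}{2} \left(-10\right) = -5$)
$r{\left(m \right)} = - 5 m$
$\left(l + r{\left(\left(6 + 0\right) \left(-2\right) \right)}\right)^{2} = \left(374 - 5 \left(6 + 0\right) \left(-2\right)\right)^{2} = \left(374 - 5 \cdot 6 \left(-2\right)\right)^{2} = \left(374 - -60\right)^{2} = \left(374 + 60\right)^{2} = 434^{2} = 188356$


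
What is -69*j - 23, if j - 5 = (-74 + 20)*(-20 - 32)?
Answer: -194120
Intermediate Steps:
j = 2813 (j = 5 + (-74 + 20)*(-20 - 32) = 5 - 54*(-52) = 5 + 2808 = 2813)
-69*j - 23 = -69*2813 - 23 = -194097 - 23 = -194120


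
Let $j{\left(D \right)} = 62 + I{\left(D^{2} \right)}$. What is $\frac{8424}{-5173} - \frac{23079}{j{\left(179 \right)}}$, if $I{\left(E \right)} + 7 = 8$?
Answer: $- \frac{5710399}{15519} \approx -367.96$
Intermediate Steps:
$I{\left(E \right)} = 1$ ($I{\left(E \right)} = -7 + 8 = 1$)
$j{\left(D \right)} = 63$ ($j{\left(D \right)} = 62 + 1 = 63$)
$\frac{8424}{-5173} - \frac{23079}{j{\left(179 \right)}} = \frac{8424}{-5173} - \frac{23079}{63} = 8424 \left(- \frac{1}{5173}\right) - \frac{1099}{3} = - \frac{8424}{5173} - \frac{1099}{3} = - \frac{5710399}{15519}$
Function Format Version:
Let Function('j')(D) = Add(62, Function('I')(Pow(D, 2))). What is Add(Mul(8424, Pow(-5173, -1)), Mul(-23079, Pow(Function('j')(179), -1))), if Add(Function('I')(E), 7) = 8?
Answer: Rational(-5710399, 15519) ≈ -367.96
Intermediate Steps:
Function('I')(E) = 1 (Function('I')(E) = Add(-7, 8) = 1)
Function('j')(D) = 63 (Function('j')(D) = Add(62, 1) = 63)
Add(Mul(8424, Pow(-5173, -1)), Mul(-23079, Pow(Function('j')(179), -1))) = Add(Mul(8424, Pow(-5173, -1)), Mul(-23079, Pow(63, -1))) = Add(Mul(8424, Rational(-1, 5173)), Mul(-23079, Rational(1, 63))) = Add(Rational(-8424, 5173), Rational(-1099, 3)) = Rational(-5710399, 15519)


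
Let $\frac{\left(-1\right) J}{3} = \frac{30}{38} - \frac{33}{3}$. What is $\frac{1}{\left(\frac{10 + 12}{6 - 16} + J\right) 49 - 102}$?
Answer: $\frac{95}{122659} \approx 0.0007745$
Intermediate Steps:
$J = \frac{582}{19}$ ($J = - 3 \left(\frac{30}{38} - \frac{33}{3}\right) = - 3 \left(30 \cdot \frac{1}{38} - 11\right) = - 3 \left(\frac{15}{19} - 11\right) = \left(-3\right) \left(- \frac{194}{19}\right) = \frac{582}{19} \approx 30.632$)
$\frac{1}{\left(\frac{10 + 12}{6 - 16} + J\right) 49 - 102} = \frac{1}{\left(\frac{10 + 12}{6 - 16} + \frac{582}{19}\right) 49 - 102} = \frac{1}{\left(\frac{22}{6 - 16} + \frac{582}{19}\right) 49 - 102} = \frac{1}{\left(\frac{22}{-10} + \frac{582}{19}\right) 49 - 102} = \frac{1}{\left(22 \left(- \frac{1}{10}\right) + \frac{582}{19}\right) 49 - 102} = \frac{1}{\left(- \frac{11}{5} + \frac{582}{19}\right) 49 - 102} = \frac{1}{\frac{2701}{95} \cdot 49 - 102} = \frac{1}{\frac{132349}{95} - 102} = \frac{1}{\frac{122659}{95}} = \frac{95}{122659}$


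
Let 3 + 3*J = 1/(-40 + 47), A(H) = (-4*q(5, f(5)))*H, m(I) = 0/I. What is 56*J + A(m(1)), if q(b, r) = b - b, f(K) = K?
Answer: -160/3 ≈ -53.333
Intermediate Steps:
m(I) = 0
q(b, r) = 0
A(H) = 0 (A(H) = (-4*0)*H = 0*H = 0)
J = -20/21 (J = -1 + 1/(3*(-40 + 47)) = -1 + (1/3)/7 = -1 + (1/3)*(1/7) = -1 + 1/21 = -20/21 ≈ -0.95238)
56*J + A(m(1)) = 56*(-20/21) + 0 = -160/3 + 0 = -160/3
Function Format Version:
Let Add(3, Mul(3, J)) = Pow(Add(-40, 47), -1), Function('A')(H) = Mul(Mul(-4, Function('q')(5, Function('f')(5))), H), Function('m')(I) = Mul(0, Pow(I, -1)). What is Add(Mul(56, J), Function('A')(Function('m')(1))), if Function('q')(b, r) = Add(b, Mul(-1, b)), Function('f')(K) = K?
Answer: Rational(-160, 3) ≈ -53.333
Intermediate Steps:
Function('m')(I) = 0
Function('q')(b, r) = 0
Function('A')(H) = 0 (Function('A')(H) = Mul(Mul(-4, 0), H) = Mul(0, H) = 0)
J = Rational(-20, 21) (J = Add(-1, Mul(Rational(1, 3), Pow(Add(-40, 47), -1))) = Add(-1, Mul(Rational(1, 3), Pow(7, -1))) = Add(-1, Mul(Rational(1, 3), Rational(1, 7))) = Add(-1, Rational(1, 21)) = Rational(-20, 21) ≈ -0.95238)
Add(Mul(56, J), Function('A')(Function('m')(1))) = Add(Mul(56, Rational(-20, 21)), 0) = Add(Rational(-160, 3), 0) = Rational(-160, 3)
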